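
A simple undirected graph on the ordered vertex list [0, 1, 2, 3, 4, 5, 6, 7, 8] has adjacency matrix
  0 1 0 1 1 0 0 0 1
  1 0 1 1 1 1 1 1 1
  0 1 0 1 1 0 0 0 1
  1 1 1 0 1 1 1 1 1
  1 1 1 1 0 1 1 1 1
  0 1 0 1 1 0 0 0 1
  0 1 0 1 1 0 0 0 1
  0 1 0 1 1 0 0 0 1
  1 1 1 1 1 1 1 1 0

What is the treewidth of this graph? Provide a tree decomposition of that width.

The largest bag has 5 vertices, giving width 4; this decomposition certifies tw(G) ≤ 4. On the other hand G contains the 5-clique {0, 1, 3, 4, 8}. A clique must lie in a single bag of any decomposition, so no decomposition can have width below 4. The upper and lower bounds meet at 4, so that is the treewidth.

Treewidth 4.
One optimal decomposition is:
Bags: B1 = {1, 3, 4, 5, 8}  B2 = {0, 1, 3, 4, 8}  B3 = {1, 3, 4, 6, 8}  B4 = {1, 2, 3, 4, 8}  B5 = {1, 3, 4, 7, 8}
Tree: B1–B2, B2–B3, B1–B4, B2–B5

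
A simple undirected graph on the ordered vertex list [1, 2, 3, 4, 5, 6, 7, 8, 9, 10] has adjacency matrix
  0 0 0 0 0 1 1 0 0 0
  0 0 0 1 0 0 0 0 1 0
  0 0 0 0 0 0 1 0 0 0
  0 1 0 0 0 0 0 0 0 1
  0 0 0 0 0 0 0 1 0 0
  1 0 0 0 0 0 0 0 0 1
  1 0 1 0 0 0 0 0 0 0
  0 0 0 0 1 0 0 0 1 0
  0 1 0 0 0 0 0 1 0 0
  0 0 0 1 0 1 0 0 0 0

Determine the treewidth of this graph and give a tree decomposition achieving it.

Treewidth 1.
One optimal decomposition is:
Bags: B1 = {5, 8}  B2 = {8, 9}  B3 = {2, 9}  B4 = {2, 4}  B5 = {4, 10}  B6 = {6, 10}  B7 = {1, 6}  B8 = {1, 7}  B9 = {3, 7}
Tree: B1–B2, B2–B3, B3–B4, B4–B5, B5–B6, B6–B7, B7–B8, B8–B9

The largest bag has 2 vertices, giving width 1; this decomposition certifies tw(G) ≤ 1. Any graph with an edge has treewidth ≥ 1, and G has the edge 5–8. Therefore the treewidth is 1.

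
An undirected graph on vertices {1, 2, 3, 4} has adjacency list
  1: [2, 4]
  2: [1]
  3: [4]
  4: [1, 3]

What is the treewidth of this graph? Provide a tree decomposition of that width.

Every bag has size at most 2, so the width is 2 − 1 = 1 and tw(G) ≤ 1. Any graph with an edge has treewidth ≥ 1, and G has the edge 2–1. Combining the bounds, tw(G) = 1.

Treewidth 1.
One such decomposition:
Bags: B1 = {1, 2}  B2 = {1, 4}  B3 = {3, 4}
Tree: B1–B2, B2–B3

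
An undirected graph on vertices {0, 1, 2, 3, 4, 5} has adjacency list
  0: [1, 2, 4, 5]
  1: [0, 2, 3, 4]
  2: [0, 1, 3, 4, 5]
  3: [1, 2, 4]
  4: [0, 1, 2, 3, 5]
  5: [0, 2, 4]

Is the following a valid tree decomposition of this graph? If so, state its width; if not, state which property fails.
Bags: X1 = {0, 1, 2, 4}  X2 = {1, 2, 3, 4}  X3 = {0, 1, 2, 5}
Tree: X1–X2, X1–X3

No — edge (4,5) lies in no bag.

A tree decomposition must satisfy three properties: every vertex lies in some bag; for every edge, both endpoints lie together in some bag; and for every vertex, the bags containing it form a connected subtree. Here edge (4,5) lies in no bag, so the decomposition is invalid.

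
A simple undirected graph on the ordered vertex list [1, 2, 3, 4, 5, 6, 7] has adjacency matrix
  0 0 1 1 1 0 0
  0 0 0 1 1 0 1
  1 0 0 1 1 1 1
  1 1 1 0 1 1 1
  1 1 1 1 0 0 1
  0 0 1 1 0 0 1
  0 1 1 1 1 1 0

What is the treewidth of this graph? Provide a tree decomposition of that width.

Each bag holds 4 vertices, so the decomposition has width 3, which upper-bounds the treewidth. For the lower bound, the 4 vertices {2, 4, 5, 7} are pairwise adjacent, and any tree decomposition puts a clique entirely inside one bag — forcing width ≥ 3. Therefore the treewidth is 3.

Treewidth 3.
Bags: B1 = {1, 3, 4, 5}  B2 = {3, 4, 5, 7}  B3 = {2, 4, 5, 7}  B4 = {3, 4, 6, 7}
Tree: B1–B2, B2–B3, B2–B4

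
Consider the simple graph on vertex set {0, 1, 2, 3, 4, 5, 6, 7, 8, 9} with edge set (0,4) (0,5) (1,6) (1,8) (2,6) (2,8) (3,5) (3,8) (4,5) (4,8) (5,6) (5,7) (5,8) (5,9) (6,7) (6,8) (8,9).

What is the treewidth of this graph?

A width-2 tree decomposition is:
Bags: B1 = {5, 6, 8}  B2 = {1, 6, 8}  B3 = {5, 6, 7}  B4 = {4, 5, 8}  B5 = {2, 6, 8}  B6 = {5, 8, 9}  B7 = {0, 4, 5}  B8 = {3, 5, 8}
Tree: B1–B2, B1–B3, B1–B4, B1–B5, B4–B6, B4–B7, B6–B8
The largest bag has 3 vertices, giving width 2; this decomposition certifies tw(G) ≤ 2. Conversely, {1, 6, 8} is a clique of size 3, and the vertices of any clique must share a bag in every tree decomposition; so some bag has ≥ 3 vertices and tw(G) ≥ 2. Combining the bounds, tw(G) = 2.

2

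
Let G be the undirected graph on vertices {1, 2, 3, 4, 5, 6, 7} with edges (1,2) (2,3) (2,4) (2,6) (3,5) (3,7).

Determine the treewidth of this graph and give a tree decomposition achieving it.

Treewidth 1.
Bags: B1 = {2, 3}  B2 = {3, 7}  B3 = {1, 2}  B4 = {3, 5}  B5 = {2, 4}  B6 = {2, 6}
Tree: B1–B2, B1–B3, B2–B4, B3–B5, B3–B6

Each bag holds 2 vertices, so the decomposition has width 1, which upper-bounds the treewidth. Since G has at least one edge (e.g. 2–3), it is not an edgeless graph, so tw(G) ≥ 1. Combining the bounds, tw(G) = 1.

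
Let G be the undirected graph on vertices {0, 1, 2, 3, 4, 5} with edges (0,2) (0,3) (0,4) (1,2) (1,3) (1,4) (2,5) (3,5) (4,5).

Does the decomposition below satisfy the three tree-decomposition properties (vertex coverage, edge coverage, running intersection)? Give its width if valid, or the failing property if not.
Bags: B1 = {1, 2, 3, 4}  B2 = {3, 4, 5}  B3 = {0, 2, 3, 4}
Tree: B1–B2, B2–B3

A tree decomposition must satisfy three properties: every vertex lies in some bag; for every edge, both endpoints lie together in some bag; and for every vertex, the bags containing it form a connected subtree. Here edge (2,5) lies in no bag, so the decomposition is invalid.

No — edge (2,5) lies in no bag.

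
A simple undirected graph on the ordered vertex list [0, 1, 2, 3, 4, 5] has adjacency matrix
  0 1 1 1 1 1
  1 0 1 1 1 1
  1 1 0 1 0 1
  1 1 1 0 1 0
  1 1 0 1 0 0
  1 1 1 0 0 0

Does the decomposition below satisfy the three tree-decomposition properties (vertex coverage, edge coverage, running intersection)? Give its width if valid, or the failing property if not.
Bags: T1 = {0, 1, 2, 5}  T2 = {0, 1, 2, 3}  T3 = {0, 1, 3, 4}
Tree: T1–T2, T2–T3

Vertex coverage: the bags together contain {0, 1, 2, 3, 4, 5}, the full vertex set. Edge coverage: each edge of G has both endpoints in at least one bag. Running intersection: for every vertex, the bags containing it form a connected subtree. All three properties hold, so this is a valid tree decomposition of width max|bag| − 1 = 3, and hence tw(G) ≤ 3.

Yes; width 3.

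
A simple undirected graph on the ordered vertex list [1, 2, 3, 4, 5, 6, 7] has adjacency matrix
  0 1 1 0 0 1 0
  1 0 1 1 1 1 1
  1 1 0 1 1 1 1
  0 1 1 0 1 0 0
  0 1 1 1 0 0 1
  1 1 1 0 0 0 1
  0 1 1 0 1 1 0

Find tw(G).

3

A width-3 tree decomposition is:
Bags: B1 = {2, 3, 5, 7}  B2 = {2, 3, 4, 5}  B3 = {2, 3, 6, 7}  B4 = {1, 2, 3, 6}
Tree: B1–B2, B1–B3, B3–B4
Every bag has size at most 4, so the width is 4 − 1 = 3 and tw(G) ≤ 3. For the lower bound, the 4 vertices {1, 2, 3, 6} are pairwise adjacent, and any tree decomposition puts a clique entirely inside one bag — forcing width ≥ 3. Therefore the treewidth is 3.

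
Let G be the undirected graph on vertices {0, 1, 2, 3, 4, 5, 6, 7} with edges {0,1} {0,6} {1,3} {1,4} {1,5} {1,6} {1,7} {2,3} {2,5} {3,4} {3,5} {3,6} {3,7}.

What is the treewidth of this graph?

A width-2 tree decomposition is:
Bags: B1 = {1, 3, 6}  B2 = {1, 3, 5}  B3 = {0, 1, 6}  B4 = {2, 3, 5}  B5 = {1, 3, 7}  B6 = {1, 3, 4}
Tree: B1–B2, B1–B3, B2–B4, B2–B5, B2–B6
The largest bag has 3 vertices, giving width 2; this decomposition certifies tw(G) ≤ 2. For the lower bound, the 3 vertices {0, 1, 6} are pairwise adjacent, and any tree decomposition puts a clique entirely inside one bag — forcing width ≥ 2. The upper and lower bounds meet at 2, so that is the treewidth.

2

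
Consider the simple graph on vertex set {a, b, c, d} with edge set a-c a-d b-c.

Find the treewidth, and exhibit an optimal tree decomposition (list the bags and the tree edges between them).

Treewidth 1.
Bags: B1 = {a, d}  B2 = {a, c}  B3 = {b, c}
Tree: B1–B2, B2–B3

Each bag holds 2 vertices, so the decomposition has width 1, which upper-bounds the treewidth. G has an edge, so its treewidth is at least 1. Combining the bounds, tw(G) = 1.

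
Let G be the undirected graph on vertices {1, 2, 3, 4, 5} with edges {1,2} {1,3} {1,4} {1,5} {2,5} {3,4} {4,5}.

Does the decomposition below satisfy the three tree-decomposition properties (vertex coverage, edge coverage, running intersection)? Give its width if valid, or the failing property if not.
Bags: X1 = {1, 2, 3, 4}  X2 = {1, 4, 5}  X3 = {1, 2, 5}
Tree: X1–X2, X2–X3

No — bags containing vertex 2 are not connected in the tree.

A tree decomposition must satisfy three properties: every vertex lies in some bag; for every edge, both endpoints lie together in some bag; and for every vertex, the bags containing it form a connected subtree. Here bags containing vertex 2 are not connected in the tree, so the decomposition is invalid.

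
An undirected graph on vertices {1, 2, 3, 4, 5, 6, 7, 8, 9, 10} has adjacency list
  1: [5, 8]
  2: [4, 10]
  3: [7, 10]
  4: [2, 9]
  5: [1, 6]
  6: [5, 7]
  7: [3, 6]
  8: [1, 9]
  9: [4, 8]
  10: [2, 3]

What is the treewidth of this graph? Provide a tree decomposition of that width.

Treewidth 2.
One optimal decomposition is:
Bags: B1 = {2, 4, 9}  B2 = {2, 8, 9}  B3 = {1, 2, 8}  B4 = {1, 2, 5}  B5 = {2, 5, 6}  B6 = {2, 6, 7}  B7 = {2, 3, 7}  B8 = {2, 3, 10}
Tree: B1–B2, B2–B3, B3–B4, B4–B5, B5–B6, B6–B7, B7–B8

Every bag has size at most 3, so the width is 3 − 1 = 2 and tw(G) ≤ 2. The edges 2–4–9–8–1–5–6–7–3–10–2 form a cycle, so G is not a tree and its treewidth is at least 2. Hence tw(G) = 2 exactly.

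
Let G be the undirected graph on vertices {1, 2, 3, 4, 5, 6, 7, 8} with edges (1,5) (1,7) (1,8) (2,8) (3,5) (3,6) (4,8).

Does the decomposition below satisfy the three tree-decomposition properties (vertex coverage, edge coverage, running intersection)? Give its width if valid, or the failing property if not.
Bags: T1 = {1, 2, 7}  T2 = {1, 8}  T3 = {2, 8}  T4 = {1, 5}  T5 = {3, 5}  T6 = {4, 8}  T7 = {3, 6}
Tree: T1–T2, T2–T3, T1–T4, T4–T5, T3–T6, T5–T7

A tree decomposition must satisfy three properties: every vertex lies in some bag; for every edge, both endpoints lie together in some bag; and for every vertex, the bags containing it form a connected subtree. Here bags containing vertex 2 are not connected in the tree, so the decomposition is invalid.

No — bags containing vertex 2 are not connected in the tree.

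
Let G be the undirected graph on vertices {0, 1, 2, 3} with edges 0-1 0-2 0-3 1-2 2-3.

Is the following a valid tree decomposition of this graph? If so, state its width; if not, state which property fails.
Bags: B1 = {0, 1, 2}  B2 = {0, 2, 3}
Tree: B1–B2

Checking the three conditions: (i) the bags cover all of {0, 1, 2, 3}; (ii) for each edge, some bag contains both endpoints; (iii) the bags containing any fixed vertex form a subtree. All hold, so the decomposition is valid with width 3 − 1 = 2.

Yes; width 2.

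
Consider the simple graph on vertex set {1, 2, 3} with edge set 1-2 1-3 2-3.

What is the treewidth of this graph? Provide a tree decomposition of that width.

Treewidth 2.
Bags: B1 = {1, 2, 3}
Tree: (single bag)

With just one bag of size 3, the width is 3 − 1 = 2, so tw(G) ≤ 2. On the other hand G contains the 3-clique {1, 2, 3}. A clique must lie in a single bag of any decomposition, so no decomposition can have width below 2. Therefore the treewidth is 2.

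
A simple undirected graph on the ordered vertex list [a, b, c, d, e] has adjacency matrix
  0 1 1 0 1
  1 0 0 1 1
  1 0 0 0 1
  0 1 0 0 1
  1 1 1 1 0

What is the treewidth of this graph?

A width-2 tree decomposition is:
Bags: B1 = {a, b, e}  B2 = {a, c, e}  B3 = {b, d, e}
Tree: B1–B2, B1–B3
Each bag holds 3 vertices, so the decomposition has width 2, which upper-bounds the treewidth. On the other hand G contains the 3-clique {b, d, e}. A clique must lie in a single bag of any decomposition, so no decomposition can have width below 2. The upper and lower bounds meet at 2, so that is the treewidth.

2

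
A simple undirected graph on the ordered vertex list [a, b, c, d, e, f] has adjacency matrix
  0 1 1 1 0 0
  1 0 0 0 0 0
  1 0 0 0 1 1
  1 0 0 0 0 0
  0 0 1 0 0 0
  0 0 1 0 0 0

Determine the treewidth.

1

A width-1 tree decomposition is:
Bags: B1 = {a, b}  B2 = {a, d}  B3 = {a, c}  B4 = {c, f}  B5 = {c, e}
Tree: B1–B2, B2–B3, B3–B4, B4–B5
Every bag has size at most 2, so the width is 2 − 1 = 1 and tw(G) ≤ 1. Any graph with an edge has treewidth ≥ 1, and G has the edge b–a. Hence tw(G) = 1 exactly.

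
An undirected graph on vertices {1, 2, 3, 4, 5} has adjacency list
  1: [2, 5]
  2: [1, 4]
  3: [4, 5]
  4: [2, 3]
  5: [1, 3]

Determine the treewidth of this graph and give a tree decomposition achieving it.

Treewidth 2.
Bags: B1 = {1, 2, 5}  B2 = {2, 4, 5}  B3 = {3, 4, 5}
Tree: B1–B2, B2–B3

Each bag holds 3 vertices, so the decomposition has width 2, which upper-bounds the treewidth. The edges 5–1–2–4–3–5 form a cycle, so G is not a tree and its treewidth is at least 2. The upper and lower bounds meet at 2, so that is the treewidth.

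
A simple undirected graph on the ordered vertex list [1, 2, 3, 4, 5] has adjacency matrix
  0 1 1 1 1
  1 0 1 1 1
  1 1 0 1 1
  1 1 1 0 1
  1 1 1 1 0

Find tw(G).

A width-4 tree decomposition is:
Bags: B1 = {1, 2, 3, 4, 5}
Tree: (single bag)
With just one bag of size 5, the width is 5 − 1 = 4, so tw(G) ≤ 4. Conversely, {1, 2, 3, 4, 5} is a clique of size 5, and the vertices of any clique must share a bag in every tree decomposition; so some bag has ≥ 5 vertices and tw(G) ≥ 4. The upper and lower bounds meet at 4, so that is the treewidth.

4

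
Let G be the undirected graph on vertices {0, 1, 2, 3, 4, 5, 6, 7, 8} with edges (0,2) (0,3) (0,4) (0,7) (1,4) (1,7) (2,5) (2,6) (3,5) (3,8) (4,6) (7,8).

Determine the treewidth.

3

A width-3 tree decomposition is:
Bags: B1 = {2, 3, 5, 6}  B2 = {0, 2, 3, 6}  B3 = {0, 3, 4, 6}  B4 = {0, 3, 4, 8}  B5 = {0, 4, 7, 8}  B6 = {1, 4, 7, 8}
Tree: B1–B2, B2–B3, B3–B4, B4–B5, B5–B6
Each bag holds 4 vertices, so the decomposition has width 3, which upper-bounds the treewidth. For the lower bound: the 4 vertex sets {2,5,6}, {3}, {0}, {1,4,7,8} are disjoint, each induces a connected subgraph, and every pair is joined by at least one edge of G. Contracting each set to a single vertex therefore yields K_{4} as a minor, and since treewidth is minor-monotone, tw(G) ≥ tw(K_{4}) = 3. The upper and lower bounds meet at 3, so that is the treewidth.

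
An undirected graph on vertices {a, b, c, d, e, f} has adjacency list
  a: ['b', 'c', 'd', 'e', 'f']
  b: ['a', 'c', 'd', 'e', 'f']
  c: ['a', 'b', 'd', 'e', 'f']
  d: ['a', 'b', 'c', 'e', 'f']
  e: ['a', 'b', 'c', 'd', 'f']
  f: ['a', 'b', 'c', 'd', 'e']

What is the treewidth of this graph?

5

A width-5 tree decomposition is:
Bags: B1 = {a, b, c, d, e, f}
Tree: (single bag)
With just one bag of size 6, the width is 6 − 1 = 5, so tw(G) ≤ 5. For the lower bound, the 6 vertices {a, b, c, d, e, f} are pairwise adjacent, and any tree decomposition puts a clique entirely inside one bag — forcing width ≥ 5. Hence tw(G) = 5 exactly.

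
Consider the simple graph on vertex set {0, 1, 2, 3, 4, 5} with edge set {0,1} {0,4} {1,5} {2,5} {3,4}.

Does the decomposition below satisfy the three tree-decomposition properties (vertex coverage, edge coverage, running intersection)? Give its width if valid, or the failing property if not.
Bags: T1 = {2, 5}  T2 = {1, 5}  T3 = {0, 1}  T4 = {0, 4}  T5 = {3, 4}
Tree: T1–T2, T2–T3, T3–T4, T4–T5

Vertex coverage: the bags together contain {0, 1, 2, 3, 4, 5}, the full vertex set. Edge coverage: each edge of G has both endpoints in at least one bag. Running intersection: for every vertex, the bags containing it form a connected subtree. All three properties hold, so this is a valid tree decomposition of width max|bag| − 1 = 1, and hence tw(G) ≤ 1.

Yes; width 1.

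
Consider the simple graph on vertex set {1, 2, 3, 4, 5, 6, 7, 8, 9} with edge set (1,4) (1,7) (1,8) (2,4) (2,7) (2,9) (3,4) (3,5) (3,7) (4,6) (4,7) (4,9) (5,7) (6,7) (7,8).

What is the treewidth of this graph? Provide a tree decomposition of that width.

Treewidth 2.
One optimal decomposition is:
Bags: B1 = {2, 4, 7}  B2 = {3, 4, 7}  B3 = {3, 5, 7}  B4 = {1, 4, 7}  B5 = {1, 7, 8}  B6 = {4, 6, 7}  B7 = {2, 4, 9}
Tree: B1–B2, B2–B3, B1–B4, B4–B5, B2–B6, B1–B7

Each bag holds 3 vertices, so the decomposition has width 2, which upper-bounds the treewidth. Conversely, {2, 4, 9} is a clique of size 3, and the vertices of any clique must share a bag in every tree decomposition; so some bag has ≥ 3 vertices and tw(G) ≥ 2. The upper and lower bounds meet at 2, so that is the treewidth.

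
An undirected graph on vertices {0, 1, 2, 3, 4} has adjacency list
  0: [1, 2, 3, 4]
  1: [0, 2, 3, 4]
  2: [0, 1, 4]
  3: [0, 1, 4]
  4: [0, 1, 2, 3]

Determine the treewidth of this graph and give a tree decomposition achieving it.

Each bag holds 4 vertices, so the decomposition has width 3, which upper-bounds the treewidth. On the other hand G contains the 4-clique {0, 1, 2, 4}. A clique must lie in a single bag of any decomposition, so no decomposition can have width below 3. Combining the bounds, tw(G) = 3.

Treewidth 3.
One optimal decomposition is:
Bags: B1 = {0, 1, 2, 4}  B2 = {0, 1, 3, 4}
Tree: B1–B2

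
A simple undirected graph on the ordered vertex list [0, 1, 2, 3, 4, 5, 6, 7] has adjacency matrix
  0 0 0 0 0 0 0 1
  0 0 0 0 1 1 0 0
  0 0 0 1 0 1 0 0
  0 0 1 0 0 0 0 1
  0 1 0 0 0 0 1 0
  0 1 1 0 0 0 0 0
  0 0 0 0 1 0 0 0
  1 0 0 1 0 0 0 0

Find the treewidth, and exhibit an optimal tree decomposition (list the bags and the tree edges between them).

Treewidth 1.
One such decomposition:
Bags: B1 = {0, 7}  B2 = {3, 7}  B3 = {2, 3}  B4 = {2, 5}  B5 = {1, 5}  B6 = {1, 4}  B7 = {4, 6}
Tree: B1–B2, B2–B3, B3–B4, B4–B5, B5–B6, B6–B7

Every bag has size at most 2, so the width is 2 − 1 = 1 and tw(G) ≤ 1. Any graph with an edge has treewidth ≥ 1, and G has the edge 0–7. Therefore the treewidth is 1.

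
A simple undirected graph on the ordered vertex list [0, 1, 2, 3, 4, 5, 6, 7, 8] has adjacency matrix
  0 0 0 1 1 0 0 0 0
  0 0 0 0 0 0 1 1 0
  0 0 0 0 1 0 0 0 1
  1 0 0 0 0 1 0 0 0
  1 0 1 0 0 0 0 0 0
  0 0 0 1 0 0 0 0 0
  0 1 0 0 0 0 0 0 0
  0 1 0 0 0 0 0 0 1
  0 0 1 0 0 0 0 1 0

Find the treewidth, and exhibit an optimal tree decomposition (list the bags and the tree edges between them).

Treewidth 1.
Bags: B1 = {3, 5}  B2 = {0, 3}  B3 = {0, 4}  B4 = {2, 4}  B5 = {2, 8}  B6 = {7, 8}  B7 = {1, 7}  B8 = {1, 6}
Tree: B1–B2, B2–B3, B3–B4, B4–B5, B5–B6, B6–B7, B7–B8

Each bag holds 2 vertices, so the decomposition has width 1, which upper-bounds the treewidth. Since G has at least one edge (e.g. 5–3), it is not an edgeless graph, so tw(G) ≥ 1. Therefore the treewidth is 1.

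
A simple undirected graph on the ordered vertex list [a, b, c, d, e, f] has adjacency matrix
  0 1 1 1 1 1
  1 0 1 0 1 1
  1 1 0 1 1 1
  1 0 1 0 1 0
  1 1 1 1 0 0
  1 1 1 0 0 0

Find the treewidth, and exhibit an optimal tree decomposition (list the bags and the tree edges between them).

Treewidth 3.
One optimal decomposition is:
Bags: B1 = {a, b, c, e}  B2 = {a, b, c, f}  B3 = {a, c, d, e}
Tree: B1–B2, B1–B3

Every bag has size at most 4, so the width is 4 − 1 = 3 and tw(G) ≤ 3. Conversely, {a, c, d, e} is a clique of size 4, and the vertices of any clique must share a bag in every tree decomposition; so some bag has ≥ 4 vertices and tw(G) ≥ 3. Therefore the treewidth is 3.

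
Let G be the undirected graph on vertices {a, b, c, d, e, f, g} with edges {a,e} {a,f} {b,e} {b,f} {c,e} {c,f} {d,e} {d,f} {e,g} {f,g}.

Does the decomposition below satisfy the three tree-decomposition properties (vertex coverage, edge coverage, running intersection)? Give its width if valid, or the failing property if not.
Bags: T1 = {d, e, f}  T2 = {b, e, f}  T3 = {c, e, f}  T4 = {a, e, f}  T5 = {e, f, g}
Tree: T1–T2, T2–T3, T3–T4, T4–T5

Vertex coverage: the bags together contain {a, b, c, d, e, f, g}, the full vertex set. Edge coverage: each edge of G has both endpoints in at least one bag. Running intersection: for every vertex, the bags containing it form a connected subtree. All three properties hold, so this is a valid tree decomposition of width max|bag| − 1 = 2, and hence tw(G) ≤ 2.

Yes; width 2.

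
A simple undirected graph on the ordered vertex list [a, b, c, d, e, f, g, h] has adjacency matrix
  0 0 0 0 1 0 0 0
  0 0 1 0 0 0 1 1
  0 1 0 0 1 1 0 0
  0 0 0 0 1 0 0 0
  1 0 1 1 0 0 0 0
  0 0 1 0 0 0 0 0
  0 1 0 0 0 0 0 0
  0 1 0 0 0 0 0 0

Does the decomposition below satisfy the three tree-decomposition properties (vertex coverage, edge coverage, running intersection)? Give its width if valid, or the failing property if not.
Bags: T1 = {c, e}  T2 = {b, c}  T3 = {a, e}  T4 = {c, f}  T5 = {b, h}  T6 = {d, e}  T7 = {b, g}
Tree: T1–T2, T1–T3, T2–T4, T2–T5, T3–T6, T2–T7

Vertex coverage: the bags together contain {a, b, c, d, e, f, g, h}, the full vertex set. Edge coverage: each edge of G has both endpoints in at least one bag. Running intersection: for every vertex, the bags containing it form a connected subtree. All three properties hold, so this is a valid tree decomposition of width max|bag| − 1 = 1, and hence tw(G) ≤ 1.

Yes; width 1.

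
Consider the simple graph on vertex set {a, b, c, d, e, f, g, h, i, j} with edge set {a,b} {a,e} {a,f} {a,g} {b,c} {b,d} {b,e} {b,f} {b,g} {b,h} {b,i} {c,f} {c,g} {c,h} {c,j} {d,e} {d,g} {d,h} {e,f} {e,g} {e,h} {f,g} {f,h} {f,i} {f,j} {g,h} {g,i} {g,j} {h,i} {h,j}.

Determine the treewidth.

4

A width-4 tree decomposition is:
Bags: B1 = {b, d, e, g, h}  B2 = {b, e, f, g, h}  B3 = {b, c, f, g, h}  B4 = {c, f, g, h, j}  B5 = {a, b, e, f, g}  B6 = {b, f, g, h, i}
Tree: B1–B2, B2–B3, B3–B4, B2–B5, B2–B6
Every bag has size at most 5, so the width is 5 − 1 = 4 and tw(G) ≤ 4. On the other hand G contains the 5-clique {b, d, e, g, h}. A clique must lie in a single bag of any decomposition, so no decomposition can have width below 4. The upper and lower bounds meet at 4, so that is the treewidth.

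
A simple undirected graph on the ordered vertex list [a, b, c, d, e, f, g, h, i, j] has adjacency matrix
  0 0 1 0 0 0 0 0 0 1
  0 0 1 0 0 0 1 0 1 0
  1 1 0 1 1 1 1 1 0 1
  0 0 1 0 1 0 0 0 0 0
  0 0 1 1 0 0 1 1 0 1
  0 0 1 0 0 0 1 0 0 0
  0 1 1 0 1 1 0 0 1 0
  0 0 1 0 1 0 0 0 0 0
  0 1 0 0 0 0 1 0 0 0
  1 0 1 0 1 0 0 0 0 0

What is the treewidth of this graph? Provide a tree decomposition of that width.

Treewidth 2.
One optimal decomposition is:
Bags: B1 = {c, e, g}  B2 = {c, e, h}  B3 = {c, d, e}  B4 = {c, e, j}  B5 = {b, c, g}  B6 = {c, f, g}  B7 = {b, g, i}  B8 = {a, c, j}
Tree: B1–B2, B2–B3, B3–B4, B1–B5, B5–B6, B5–B7, B4–B8

Each bag holds 3 vertices, so the decomposition has width 2, which upper-bounds the treewidth. Conversely, {a, c, j} is a clique of size 3, and the vertices of any clique must share a bag in every tree decomposition; so some bag has ≥ 3 vertices and tw(G) ≥ 2. The upper and lower bounds meet at 2, so that is the treewidth.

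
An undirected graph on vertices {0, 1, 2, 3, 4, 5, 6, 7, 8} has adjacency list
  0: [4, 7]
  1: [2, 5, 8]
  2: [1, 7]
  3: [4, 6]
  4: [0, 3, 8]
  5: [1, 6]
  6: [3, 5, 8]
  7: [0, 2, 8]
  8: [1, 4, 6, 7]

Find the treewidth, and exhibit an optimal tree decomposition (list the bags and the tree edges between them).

The largest bag has 4 vertices, giving width 3; this decomposition certifies tw(G) ≤ 3. For the lower bound: the 4 vertex sets {1,2,5}, {6}, {8}, {0,3,4,7} are disjoint, each induces a connected subgraph, and every pair is joined by at least one edge of G. Contracting each set to a single vertex therefore yields K_{4} as a minor, and since treewidth is minor-monotone, tw(G) ≥ tw(K_{4}) = 3. Therefore the treewidth is 3.

Treewidth 3.
One such decomposition:
Bags: B1 = {1, 2, 5, 6}  B2 = {1, 2, 6, 8}  B3 = {2, 6, 7, 8}  B4 = {3, 6, 7, 8}  B5 = {3, 4, 7, 8}  B6 = {0, 3, 4, 7}
Tree: B1–B2, B2–B3, B3–B4, B4–B5, B5–B6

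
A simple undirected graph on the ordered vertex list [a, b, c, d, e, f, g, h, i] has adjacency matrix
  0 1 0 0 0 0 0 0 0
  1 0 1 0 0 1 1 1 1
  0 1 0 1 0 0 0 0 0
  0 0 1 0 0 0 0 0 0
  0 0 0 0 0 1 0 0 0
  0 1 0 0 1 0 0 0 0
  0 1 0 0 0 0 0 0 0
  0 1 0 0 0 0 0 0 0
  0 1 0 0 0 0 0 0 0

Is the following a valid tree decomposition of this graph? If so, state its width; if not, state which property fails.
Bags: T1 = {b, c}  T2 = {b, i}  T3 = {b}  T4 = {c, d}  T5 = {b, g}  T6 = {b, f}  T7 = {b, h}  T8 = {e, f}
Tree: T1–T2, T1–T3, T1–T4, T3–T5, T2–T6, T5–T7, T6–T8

A tree decomposition must satisfy three properties: every vertex lies in some bag; for every edge, both endpoints lie together in some bag; and for every vertex, the bags containing it form a connected subtree. Here vertex a appears in no bag, so the decomposition is invalid.

No — vertex a appears in no bag.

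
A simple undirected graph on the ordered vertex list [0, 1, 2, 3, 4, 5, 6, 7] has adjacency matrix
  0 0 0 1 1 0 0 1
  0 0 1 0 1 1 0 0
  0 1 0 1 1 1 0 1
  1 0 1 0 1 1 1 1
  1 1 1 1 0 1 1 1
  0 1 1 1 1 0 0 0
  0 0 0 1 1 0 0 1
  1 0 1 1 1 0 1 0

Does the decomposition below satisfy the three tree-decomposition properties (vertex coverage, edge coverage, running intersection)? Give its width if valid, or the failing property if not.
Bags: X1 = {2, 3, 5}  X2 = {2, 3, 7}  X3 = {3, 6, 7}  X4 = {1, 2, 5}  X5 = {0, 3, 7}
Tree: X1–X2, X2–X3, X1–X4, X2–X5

No — vertex 4 appears in no bag.

A tree decomposition must satisfy three properties: every vertex lies in some bag; for every edge, both endpoints lie together in some bag; and for every vertex, the bags containing it form a connected subtree. Here vertex 4 appears in no bag, so the decomposition is invalid.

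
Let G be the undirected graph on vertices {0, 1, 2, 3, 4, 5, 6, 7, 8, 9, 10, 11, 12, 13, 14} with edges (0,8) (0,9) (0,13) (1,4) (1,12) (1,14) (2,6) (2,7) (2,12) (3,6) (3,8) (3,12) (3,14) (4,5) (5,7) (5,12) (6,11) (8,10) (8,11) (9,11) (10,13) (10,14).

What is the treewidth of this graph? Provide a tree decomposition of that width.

The largest bag has 4 vertices, giving width 3; this decomposition certifies tw(G) ≤ 3. For the lower bound: the 4 vertex sets {0,9,13}, {11}, {8}, {3,6,10,14} are disjoint, each induces a connected subgraph, and every pair is joined by at least one edge of G. Contracting each set to a single vertex therefore yields K_{4} as a minor, and since treewidth is minor-monotone, tw(G) ≥ tw(K_{4}) = 3. Therefore the treewidth is 3.

Treewidth 3.
One optimal decomposition is:
Bags: B1 = {0, 9, 11, 13}  B2 = {0, 8, 11, 13}  B3 = {8, 10, 11, 13}  B4 = {6, 8, 10, 11}  B5 = {3, 6, 8, 10}  B6 = {3, 6, 10, 14}  B7 = {2, 3, 6, 14}  B8 = {2, 3, 12, 14}  B9 = {1, 2, 12, 14}  B10 = {1, 2, 7, 12}  B11 = {1, 5, 7, 12}  B12 = {1, 4, 5, 7}
Tree: B1–B2, B2–B3, B3–B4, B4–B5, B5–B6, B6–B7, B7–B8, B8–B9, B9–B10, B10–B11, B11–B12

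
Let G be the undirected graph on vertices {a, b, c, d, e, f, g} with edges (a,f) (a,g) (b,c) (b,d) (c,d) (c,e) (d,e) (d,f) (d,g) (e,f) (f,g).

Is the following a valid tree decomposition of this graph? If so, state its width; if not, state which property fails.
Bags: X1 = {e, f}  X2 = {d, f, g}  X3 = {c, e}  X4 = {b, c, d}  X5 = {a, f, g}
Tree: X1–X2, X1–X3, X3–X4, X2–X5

No — edge (d,e) lies in no bag.

A tree decomposition must satisfy three properties: every vertex lies in some bag; for every edge, both endpoints lie together in some bag; and for every vertex, the bags containing it form a connected subtree. Here edge (d,e) lies in no bag, so the decomposition is invalid.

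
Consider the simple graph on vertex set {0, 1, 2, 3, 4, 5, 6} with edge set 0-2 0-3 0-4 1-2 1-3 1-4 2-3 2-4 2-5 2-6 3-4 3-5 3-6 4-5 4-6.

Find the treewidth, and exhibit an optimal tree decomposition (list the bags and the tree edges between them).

Treewidth 3.
Bags: B1 = {2, 3, 4, 6}  B2 = {2, 3, 4, 5}  B3 = {0, 2, 3, 4}  B4 = {1, 2, 3, 4}
Tree: B1–B2, B1–B3, B1–B4

Each bag holds 4 vertices, so the decomposition has width 3, which upper-bounds the treewidth. Conversely, {0, 2, 3, 4} is a clique of size 4, and the vertices of any clique must share a bag in every tree decomposition; so some bag has ≥ 4 vertices and tw(G) ≥ 3. Hence tw(G) = 3 exactly.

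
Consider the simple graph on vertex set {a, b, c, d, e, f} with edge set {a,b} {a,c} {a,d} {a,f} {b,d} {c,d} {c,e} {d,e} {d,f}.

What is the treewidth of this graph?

A width-2 tree decomposition is:
Bags: B1 = {a, c, d}  B2 = {a, d, f}  B3 = {a, b, d}  B4 = {c, d, e}
Tree: B1–B2, B2–B3, B1–B4
The largest bag has 3 vertices, giving width 2; this decomposition certifies tw(G) ≤ 2. On the other hand G contains the 3-clique {c, d, e}. A clique must lie in a single bag of any decomposition, so no decomposition can have width below 2. Hence tw(G) = 2 exactly.

2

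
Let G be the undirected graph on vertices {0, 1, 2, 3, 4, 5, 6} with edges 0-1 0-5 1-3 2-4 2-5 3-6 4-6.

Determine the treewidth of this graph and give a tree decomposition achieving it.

Treewidth 2.
One such decomposition:
Bags: B1 = {2, 4, 5}  B2 = {4, 5, 6}  B3 = {3, 5, 6}  B4 = {1, 3, 5}  B5 = {0, 1, 5}
Tree: B1–B2, B2–B3, B3–B4, B4–B5

Each bag holds 3 vertices, so the decomposition has width 2, which upper-bounds the treewidth. For the lower bound, G contains the cycle 5–2–4–6–3–1–0–5, so G is not a forest; only forests have treewidth ≤ 1, hence tw(G) ≥ 2. Hence tw(G) = 2 exactly.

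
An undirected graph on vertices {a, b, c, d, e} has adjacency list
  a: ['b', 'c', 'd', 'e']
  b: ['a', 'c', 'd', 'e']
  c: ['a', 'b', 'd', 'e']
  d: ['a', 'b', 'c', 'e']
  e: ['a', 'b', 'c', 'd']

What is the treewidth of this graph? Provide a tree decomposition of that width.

Treewidth 4.
Bags: B1 = {a, b, c, d, e}
Tree: (single bag)

With just one bag of size 5, the width is 5 − 1 = 4, so tw(G) ≤ 4. For the lower bound, the 5 vertices {a, b, c, d, e} are pairwise adjacent, and any tree decomposition puts a clique entirely inside one bag — forcing width ≥ 4. Combining the bounds, tw(G) = 4.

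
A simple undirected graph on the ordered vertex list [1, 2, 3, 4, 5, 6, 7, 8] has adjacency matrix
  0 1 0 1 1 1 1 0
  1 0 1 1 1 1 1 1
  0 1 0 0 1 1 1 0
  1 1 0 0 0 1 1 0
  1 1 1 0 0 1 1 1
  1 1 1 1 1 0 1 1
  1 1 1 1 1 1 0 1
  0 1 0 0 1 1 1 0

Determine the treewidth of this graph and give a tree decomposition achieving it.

Treewidth 4.
Bags: B1 = {2, 5, 6, 7, 8}  B2 = {1, 2, 5, 6, 7}  B3 = {1, 2, 4, 6, 7}  B4 = {2, 3, 5, 6, 7}
Tree: B1–B2, B2–B3, B2–B4

The largest bag has 5 vertices, giving width 4; this decomposition certifies tw(G) ≤ 4. On the other hand G contains the 5-clique {1, 2, 4, 6, 7}. A clique must lie in a single bag of any decomposition, so no decomposition can have width below 4. Combining the bounds, tw(G) = 4.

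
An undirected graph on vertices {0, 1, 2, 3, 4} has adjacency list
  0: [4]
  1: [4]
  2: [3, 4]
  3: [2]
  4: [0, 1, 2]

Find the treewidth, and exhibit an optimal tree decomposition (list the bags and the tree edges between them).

Each bag holds 2 vertices, so the decomposition has width 1, which upper-bounds the treewidth. Since G has at least one edge (e.g. 3–2), it is not an edgeless graph, so tw(G) ≥ 1. Therefore the treewidth is 1.

Treewidth 1.
One optimal decomposition is:
Bags: B1 = {2, 3}  B2 = {2, 4}  B3 = {0, 4}  B4 = {1, 4}
Tree: B1–B2, B2–B3, B2–B4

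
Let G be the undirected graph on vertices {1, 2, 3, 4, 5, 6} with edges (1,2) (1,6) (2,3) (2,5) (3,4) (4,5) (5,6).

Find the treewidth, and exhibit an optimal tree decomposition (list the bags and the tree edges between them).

Treewidth 2.
One optimal decomposition is:
Bags: B1 = {1, 2, 6}  B2 = {2, 5, 6}  B3 = {2, 3, 5}  B4 = {3, 4, 5}
Tree: B1–B2, B2–B3, B3–B4

Every bag has size at most 3, so the width is 3 − 1 = 2 and tw(G) ≤ 2. For the lower bound, G contains the cycle 1–6–5–2–1, so G is not a forest; only forests have treewidth ≤ 1, hence tw(G) ≥ 2. The upper and lower bounds meet at 2, so that is the treewidth.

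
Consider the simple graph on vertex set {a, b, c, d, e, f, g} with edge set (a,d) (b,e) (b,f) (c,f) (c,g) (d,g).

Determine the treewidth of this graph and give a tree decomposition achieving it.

Each bag holds 2 vertices, so the decomposition has width 1, which upper-bounds the treewidth. Any graph with an edge has treewidth ≥ 1, and G has the edge e–b. Hence tw(G) = 1 exactly.

Treewidth 1.
One such decomposition:
Bags: B1 = {b, e}  B2 = {b, f}  B3 = {c, f}  B4 = {c, g}  B5 = {d, g}  B6 = {a, d}
Tree: B1–B2, B2–B3, B3–B4, B4–B5, B5–B6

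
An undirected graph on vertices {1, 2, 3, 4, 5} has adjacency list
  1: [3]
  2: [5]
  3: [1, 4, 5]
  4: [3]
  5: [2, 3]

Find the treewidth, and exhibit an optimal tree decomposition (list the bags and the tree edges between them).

Treewidth 1.
Bags: B1 = {1, 3}  B2 = {3, 4}  B3 = {3, 5}  B4 = {2, 5}
Tree: B1–B2, B2–B3, B3–B4

Every bag has size at most 2, so the width is 2 − 1 = 1 and tw(G) ≤ 1. Since G has at least one edge (e.g. 1–3), it is not an edgeless graph, so tw(G) ≥ 1. The upper and lower bounds meet at 1, so that is the treewidth.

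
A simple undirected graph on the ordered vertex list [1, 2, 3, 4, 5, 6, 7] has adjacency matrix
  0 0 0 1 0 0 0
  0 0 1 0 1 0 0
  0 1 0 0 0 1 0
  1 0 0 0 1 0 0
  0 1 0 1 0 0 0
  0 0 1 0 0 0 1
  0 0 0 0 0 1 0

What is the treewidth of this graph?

1

A width-1 tree decomposition is:
Bags: B1 = {6, 7}  B2 = {3, 6}  B3 = {2, 3}  B4 = {2, 5}  B5 = {4, 5}  B6 = {1, 4}
Tree: B1–B2, B2–B3, B3–B4, B4–B5, B5–B6
Every bag has size at most 2, so the width is 2 − 1 = 1 and tw(G) ≤ 1. G has an edge, so its treewidth is at least 1. Hence tw(G) = 1 exactly.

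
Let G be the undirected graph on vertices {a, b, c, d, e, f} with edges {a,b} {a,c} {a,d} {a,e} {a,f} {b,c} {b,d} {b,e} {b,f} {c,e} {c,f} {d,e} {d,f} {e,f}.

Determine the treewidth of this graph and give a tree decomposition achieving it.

Every bag has size at most 5, so the width is 5 − 1 = 4 and tw(G) ≤ 4. On the other hand G contains the 5-clique {a, b, d, e, f}. A clique must lie in a single bag of any decomposition, so no decomposition can have width below 4. Hence tw(G) = 4 exactly.

Treewidth 4.
One such decomposition:
Bags: B1 = {a, b, c, e, f}  B2 = {a, b, d, e, f}
Tree: B1–B2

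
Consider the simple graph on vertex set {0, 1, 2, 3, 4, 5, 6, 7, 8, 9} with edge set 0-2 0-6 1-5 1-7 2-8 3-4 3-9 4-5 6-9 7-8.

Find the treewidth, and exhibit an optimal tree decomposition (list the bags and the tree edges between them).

Each bag holds 3 vertices, so the decomposition has width 2, which upper-bounds the treewidth. The edges 1–5–4–3–9–6–0–2–8–7–1 form a cycle, so G is not a tree and its treewidth is at least 2. The upper and lower bounds meet at 2, so that is the treewidth.

Treewidth 2.
One optimal decomposition is:
Bags: B1 = {1, 4, 5}  B2 = {1, 3, 4}  B3 = {1, 3, 9}  B4 = {1, 6, 9}  B5 = {0, 1, 6}  B6 = {0, 1, 2}  B7 = {1, 2, 8}  B8 = {1, 7, 8}
Tree: B1–B2, B2–B3, B3–B4, B4–B5, B5–B6, B6–B7, B7–B8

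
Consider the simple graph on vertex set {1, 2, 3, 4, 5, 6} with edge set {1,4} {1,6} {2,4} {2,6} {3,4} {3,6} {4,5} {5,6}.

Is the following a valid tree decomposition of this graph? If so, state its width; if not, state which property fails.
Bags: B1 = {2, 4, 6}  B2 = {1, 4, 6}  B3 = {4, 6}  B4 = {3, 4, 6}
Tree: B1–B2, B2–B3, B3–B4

A tree decomposition must satisfy three properties: every vertex lies in some bag; for every edge, both endpoints lie together in some bag; and for every vertex, the bags containing it form a connected subtree. Here vertex 5 appears in no bag, so the decomposition is invalid.

No — vertex 5 appears in no bag.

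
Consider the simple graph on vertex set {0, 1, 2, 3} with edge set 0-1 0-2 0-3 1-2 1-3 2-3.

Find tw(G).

3

A width-3 tree decomposition is:
Bags: B1 = {0, 1, 2, 3}
Tree: (single bag)
A single bag containing all 4 vertices is trivially a valid decomposition of width 3. On the other hand G contains the 4-clique {0, 1, 2, 3}. A clique must lie in a single bag of any decomposition, so no decomposition can have width below 3. Combining the bounds, tw(G) = 3.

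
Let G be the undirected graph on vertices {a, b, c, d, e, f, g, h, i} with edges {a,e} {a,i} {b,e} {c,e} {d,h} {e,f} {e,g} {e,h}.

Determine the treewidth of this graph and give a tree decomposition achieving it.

Treewidth 1.
Bags: B1 = {e, g}  B2 = {b, e}  B3 = {e, h}  B4 = {c, e}  B5 = {a, e}  B6 = {d, h}  B7 = {a, i}  B8 = {e, f}
Tree: B1–B2, B1–B3, B2–B4, B4–B5, B3–B6, B5–B7, B2–B8

Each bag holds 2 vertices, so the decomposition has width 1, which upper-bounds the treewidth. G has an edge, so its treewidth is at least 1. Hence tw(G) = 1 exactly.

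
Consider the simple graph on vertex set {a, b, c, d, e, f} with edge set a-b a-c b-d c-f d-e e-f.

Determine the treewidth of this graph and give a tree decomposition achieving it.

Treewidth 2.
Bags: B1 = {a, b, d}  B2 = {a, d, e}  B3 = {a, e, f}  B4 = {a, c, f}
Tree: B1–B2, B2–B3, B3–B4

Each bag holds 3 vertices, so the decomposition has width 2, which upper-bounds the treewidth. For the lower bound, G contains the cycle a–b–d–e–f–c–a, so G is not a forest; only forests have treewidth ≤ 1, hence tw(G) ≥ 2. Therefore the treewidth is 2.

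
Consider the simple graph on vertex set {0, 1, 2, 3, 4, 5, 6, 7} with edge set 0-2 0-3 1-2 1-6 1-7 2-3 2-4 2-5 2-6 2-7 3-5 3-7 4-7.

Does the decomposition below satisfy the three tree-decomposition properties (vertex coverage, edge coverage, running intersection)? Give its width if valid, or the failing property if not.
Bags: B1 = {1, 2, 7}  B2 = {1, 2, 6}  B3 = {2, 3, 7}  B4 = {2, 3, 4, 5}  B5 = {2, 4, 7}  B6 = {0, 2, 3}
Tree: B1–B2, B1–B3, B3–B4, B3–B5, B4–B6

No — bags containing vertex 4 are not connected in the tree.

A tree decomposition must satisfy three properties: every vertex lies in some bag; for every edge, both endpoints lie together in some bag; and for every vertex, the bags containing it form a connected subtree. Here bags containing vertex 4 are not connected in the tree, so the decomposition is invalid.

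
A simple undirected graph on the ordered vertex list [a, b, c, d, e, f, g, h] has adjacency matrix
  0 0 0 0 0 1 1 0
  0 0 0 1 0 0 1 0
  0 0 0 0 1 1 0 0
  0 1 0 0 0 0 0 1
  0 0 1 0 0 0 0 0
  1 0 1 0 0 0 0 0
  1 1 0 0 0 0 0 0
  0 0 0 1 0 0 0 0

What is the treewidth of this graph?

A width-1 tree decomposition is:
Bags: B1 = {c, e}  B2 = {c, f}  B3 = {a, f}  B4 = {a, g}  B5 = {b, g}  B6 = {b, d}  B7 = {d, h}
Tree: B1–B2, B2–B3, B3–B4, B4–B5, B5–B6, B6–B7
The largest bag has 2 vertices, giving width 1; this decomposition certifies tw(G) ≤ 1. Any graph with an edge has treewidth ≥ 1, and G has the edge e–c. The upper and lower bounds meet at 1, so that is the treewidth.

1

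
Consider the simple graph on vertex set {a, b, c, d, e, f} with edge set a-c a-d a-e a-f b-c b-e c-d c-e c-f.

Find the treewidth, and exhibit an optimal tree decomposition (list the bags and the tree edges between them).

Treewidth 2.
Bags: B1 = {b, c, e}  B2 = {a, c, e}  B3 = {a, c, d}  B4 = {a, c, f}
Tree: B1–B2, B2–B3, B2–B4

Each bag holds 3 vertices, so the decomposition has width 2, which upper-bounds the treewidth. For the lower bound, the 3 vertices {a, c, d} are pairwise adjacent, and any tree decomposition puts a clique entirely inside one bag — forcing width ≥ 2. Therefore the treewidth is 2.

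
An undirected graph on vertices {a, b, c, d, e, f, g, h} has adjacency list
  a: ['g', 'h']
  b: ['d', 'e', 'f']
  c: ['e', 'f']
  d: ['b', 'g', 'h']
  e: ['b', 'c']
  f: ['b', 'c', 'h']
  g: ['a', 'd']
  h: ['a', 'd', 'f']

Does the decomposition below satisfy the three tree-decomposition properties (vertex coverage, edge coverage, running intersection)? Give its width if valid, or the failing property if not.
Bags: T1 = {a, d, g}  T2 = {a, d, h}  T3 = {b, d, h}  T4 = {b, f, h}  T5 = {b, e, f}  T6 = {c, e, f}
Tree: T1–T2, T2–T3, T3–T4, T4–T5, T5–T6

Yes; width 2.

Checking the three conditions: (i) the bags cover all of {a, b, c, d, e, f, g, h}; (ii) for each edge, some bag contains both endpoints; (iii) the bags containing any fixed vertex form a subtree. All hold, so the decomposition is valid with width 3 − 1 = 2.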